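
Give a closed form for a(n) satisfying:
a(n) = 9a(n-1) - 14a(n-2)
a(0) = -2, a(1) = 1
Characteristic equation: x² - 9x + 14 = 0, which factors as (x - (2))(x - (7)) = 0.
Roots r₁ = 2, r₂ = 7 (distinct).
General solution: a(n) = A·(2)^n + B·(7)^n.
From a(0) = -2: A + B = -2.
From a(1) = 1: 2A + 7B = 1.
Solving: A = -3, B = 1.
So a(n) = - 3 \cdot 2^{n} + 7^{n}.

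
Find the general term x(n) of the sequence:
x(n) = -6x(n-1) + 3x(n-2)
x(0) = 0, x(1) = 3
Characteristic equation: x² + 6x - 3 = 0.
Discriminant Δ = (-6)² + 4·(3) = 48.
Roots r₁,₂ = (-6 ± √48)/2, so r₁ = -3 + 2 \sqrt{3}, r₂ = - 2 \sqrt{3} - 3.
General solution: x(n) = A·r₁^n + B·r₂^n.
From the initial conditions, A + B = 0 and r₁A + r₂B = 3.
Since r₁ - r₂ = √48: A = (3 - (0)r₂)/√48 = \frac{\sqrt{3}}{4}, and B = 0 - A = - \frac{\sqrt{3}}{4}.
So x(n) = \left(\frac{\sqrt{3}}{4}\right)\left(-3 + 2 \sqrt{3}\right)^n + \left(- \frac{\sqrt{3}}{4}\right)\left(- 2 \sqrt{3} - 3\right)^n.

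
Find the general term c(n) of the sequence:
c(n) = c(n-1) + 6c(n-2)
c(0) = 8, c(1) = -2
Characteristic equation: x² - x - 6 = 0, which factors as (x - (3))(x - (-2)) = 0.
Roots r₁ = 3, r₂ = -2 (distinct).
General solution: c(n) = A·(3)^n + B·(-2)^n.
From c(0) = 8: A + B = 8.
From c(1) = -2: 3A - 2B = -2.
Solving: A = \frac{14}{5}, B = \frac{26}{5}.
So c(n) = \frac{26 \left(-2\right)^{n}}{5} + \frac{14 \cdot 3^{n}}{5}.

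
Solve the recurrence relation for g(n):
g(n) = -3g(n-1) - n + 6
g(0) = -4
First-order linear with linear forcing.
Homogeneous solution: g_h(n) = A·(-3)^n.
Try particular g_p(n) = pn + q. Substituting:
  pn + q = -3(p(n-1) + q) - n + 6.
Matching the n-coefficient: p = -3p - 1 ⇒ p = - \frac{1}{4}.
Matching constants: q = 3p - 3q + 6 ⇒ q = \frac{21}{16}.
General: g(n) = A·(-3)^n - \frac{n}{4} + \frac{21}{16}.
Apply g(0) = -4: A + \frac{21}{16} = -4 ⇒ A = - \frac{85}{16}.
So g(n) = - \frac{85 \left(-3\right)^{n}}{16} - \frac{n}{4} + \frac{21}{16}.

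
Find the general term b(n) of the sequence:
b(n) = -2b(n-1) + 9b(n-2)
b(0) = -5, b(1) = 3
Characteristic equation: x² + 2x - 9 = 0.
Discriminant Δ = (-2)² + 4·(9) = 40.
Roots r₁,₂ = (-2 ± √40)/2, so r₁ = -1 + \sqrt{10}, r₂ = - \sqrt{10} - 1.
General solution: b(n) = A·r₁^n + B·r₂^n.
From the initial conditions, A + B = -5 and r₁A + r₂B = 3.
Since r₁ - r₂ = √40: A = (3 - (-5)r₂)/√40 = - \frac{5}{2} - \frac{\sqrt{10}}{10}, and B = -5 - A = - \frac{5}{2} + \frac{\sqrt{10}}{10}.
So b(n) = \left(- \frac{5}{2} - \frac{\sqrt{10}}{10}\right)\left(-1 + \sqrt{10}\right)^n + \left(- \frac{5}{2} + \frac{\sqrt{10}}{10}\right)\left(- \sqrt{10} - 1\right)^n.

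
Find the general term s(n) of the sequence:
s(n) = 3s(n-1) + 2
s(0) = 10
First-order linear non-homogeneous.
Homogeneous solution: s_h(n) = A·(3)^n.
Try constant particular solution s_p = K: K = 3K + 2 ⇒ K = -1.
General: s(n) = A·(3)^n - 1.
Apply s(0) = 10: A - 1 = 10 ⇒ A = 11.
So s(n) = 11 \cdot 3^{n} - 1.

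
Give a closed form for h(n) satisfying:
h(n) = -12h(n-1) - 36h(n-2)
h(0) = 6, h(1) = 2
Characteristic equation: x² + 12x + 36 = 0, which is (x - (-6))².
Repeated root r = -6.
General solution: h(n) = (A + Bn)·(-6)^n.
From h(0) = 6: A = 6.
From h(1) = 2: (A + B)·(-6) = 2 ⇒ B = - \frac{19}{3}.
So h(n) = \left(6 - \frac{19 n}{3}\right) \cdot (-6)^n.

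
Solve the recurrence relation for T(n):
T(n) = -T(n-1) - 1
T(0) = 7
First-order linear non-homogeneous.
Homogeneous solution: T_h(n) = A·(-1)^n.
Try constant particular solution T_p = K: K = -K - 1 ⇒ K = - \frac{1}{2}.
General: T(n) = A·(-1)^n - \frac{1}{2}.
Apply T(0) = 7: A - \frac{1}{2} = 7 ⇒ A = \frac{15}{2}.
So T(n) = \frac{15 \left(-1\right)^{n}}{2} - \frac{1}{2}.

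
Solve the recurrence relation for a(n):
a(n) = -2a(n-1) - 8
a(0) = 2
First-order linear non-homogeneous.
Homogeneous solution: a_h(n) = A·(-2)^n.
Try constant particular solution a_p = K: K = -2K - 8 ⇒ K = - \frac{8}{3}.
General: a(n) = A·(-2)^n - \frac{8}{3}.
Apply a(0) = 2: A - \frac{8}{3} = 2 ⇒ A = \frac{14}{3}.
So a(n) = \frac{14 \left(-2\right)^{n}}{3} - \frac{8}{3}.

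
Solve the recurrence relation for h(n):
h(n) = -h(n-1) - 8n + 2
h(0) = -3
First-order linear with linear forcing.
Homogeneous solution: h_h(n) = A·(-1)^n.
Try particular h_p(n) = pn + q. Substituting:
  pn + q = -(p(n-1) + q) - 8n + 2.
Matching the n-coefficient: p = -p - 8 ⇒ p = -4.
Matching constants: q = p - q + 2 ⇒ q = -1.
General: h(n) = A·(-1)^n - 4 n - 1.
Apply h(0) = -3: A - 1 = -3 ⇒ A = -2.
So h(n) = - 2 \left(-1\right)^{n} - 4 n - 1.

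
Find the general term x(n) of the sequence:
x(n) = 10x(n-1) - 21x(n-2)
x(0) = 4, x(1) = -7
Characteristic equation: x² - 10x + 21 = 0, which factors as (x - (3))(x - (7)) = 0.
Roots r₁ = 3, r₂ = 7 (distinct).
General solution: x(n) = A·(3)^n + B·(7)^n.
From x(0) = 4: A + B = 4.
From x(1) = -7: 3A + 7B = -7.
Solving: A = \frac{35}{4}, B = - \frac{19}{4}.
So x(n) = \frac{35 \cdot 3^{n}}{4} - \frac{19 \cdot 7^{n}}{4}.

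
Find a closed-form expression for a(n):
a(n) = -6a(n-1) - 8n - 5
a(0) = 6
First-order linear with linear forcing.
Homogeneous solution: a_h(n) = A·(-6)^n.
Try particular a_p(n) = pn + q. Substituting:
  pn + q = -6(p(n-1) + q) - 8n - 5.
Matching the n-coefficient: p = -6p - 8 ⇒ p = - \frac{8}{7}.
Matching constants: q = 6p - 6q - 5 ⇒ q = - \frac{83}{49}.
General: a(n) = A·(-6)^n - \frac{8 n}{7} - \frac{83}{49}.
Apply a(0) = 6: A - \frac{83}{49} = 6 ⇒ A = \frac{377}{49}.
So a(n) = \frac{377 \left(-6\right)^{n}}{49} - \frac{8 n}{7} - \frac{83}{49}.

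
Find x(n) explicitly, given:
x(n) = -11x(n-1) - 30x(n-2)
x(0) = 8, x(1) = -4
Characteristic equation: x² + 11x + 30 = 0, which factors as (x - (-6))(x - (-5)) = 0.
Roots r₁ = -6, r₂ = -5 (distinct).
General solution: x(n) = A·(-6)^n + B·(-5)^n.
From x(0) = 8: A + B = 8.
From x(1) = -4: -6A - 5B = -4.
Solving: A = -36, B = 44.
So x(n) = 44 \left(-5\right)^{n} - 36 \left(-6\right)^{n}.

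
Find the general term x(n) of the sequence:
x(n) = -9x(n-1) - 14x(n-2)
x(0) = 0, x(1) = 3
Characteristic equation: x² + 9x + 14 = 0, which factors as (x - (-7))(x - (-2)) = 0.
Roots r₁ = -7, r₂ = -2 (distinct).
General solution: x(n) = A·(-7)^n + B·(-2)^n.
From x(0) = 0: A + B = 0.
From x(1) = 3: -7A - 2B = 3.
Solving: A = - \frac{3}{5}, B = \frac{3}{5}.
So x(n) = \frac{3 \left(-2\right)^{n}}{5} - \frac{3 \left(-7\right)^{n}}{5}.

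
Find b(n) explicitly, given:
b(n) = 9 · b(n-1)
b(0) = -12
Pure geometric recurrence with ratio 9.
By induction b(n) = b(0) · (9)^n = - 12 \cdot 9^{n}.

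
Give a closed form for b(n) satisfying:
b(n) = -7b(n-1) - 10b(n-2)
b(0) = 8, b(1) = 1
Characteristic equation: x² + 7x + 10 = 0, which factors as (x - (-5))(x - (-2)) = 0.
Roots r₁ = -5, r₂ = -2 (distinct).
General solution: b(n) = A·(-5)^n + B·(-2)^n.
From b(0) = 8: A + B = 8.
From b(1) = 1: -5A - 2B = 1.
Solving: A = - \frac{17}{3}, B = \frac{41}{3}.
So b(n) = \frac{41 \left(-2\right)^{n}}{3} - \frac{17 \left(-5\right)^{n}}{3}.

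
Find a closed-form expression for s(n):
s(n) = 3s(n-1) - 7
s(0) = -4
First-order linear non-homogeneous.
Homogeneous solution: s_h(n) = A·(3)^n.
Try constant particular solution s_p = K: K = 3K - 7 ⇒ K = \frac{7}{2}.
General: s(n) = A·(3)^n + \frac{7}{2}.
Apply s(0) = -4: A + \frac{7}{2} = -4 ⇒ A = - \frac{15}{2}.
So s(n) = \frac{7}{2} - \frac{15 \cdot 3^{n}}{2}.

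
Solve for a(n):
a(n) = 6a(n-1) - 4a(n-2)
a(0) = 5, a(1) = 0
Characteristic equation: x² - 6x + 4 = 0.
Discriminant Δ = (6)² + 4·(-4) = 20.
Roots r₁,₂ = (6 ± √20)/2, so r₁ = \sqrt{5} + 3, r₂ = 3 - \sqrt{5}.
General solution: a(n) = A·r₁^n + B·r₂^n.
From the initial conditions, A + B = 5 and r₁A + r₂B = 0.
Since r₁ - r₂ = √20: A = (0 - (5)r₂)/√20 = \frac{5}{2} - \frac{3 \sqrt{5}}{2}, and B = 5 - A = \frac{5}{2} + \frac{3 \sqrt{5}}{2}.
So a(n) = \left(\frac{5}{2} - \frac{3 \sqrt{5}}{2}\right)\left(\sqrt{5} + 3\right)^n + \left(\frac{5}{2} + \frac{3 \sqrt{5}}{2}\right)\left(3 - \sqrt{5}\right)^n.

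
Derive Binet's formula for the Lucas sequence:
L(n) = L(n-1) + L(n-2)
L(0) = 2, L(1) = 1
This is the Lucas sequence.
Characteristic equation: x² - x - 1 = 0; roots r₁ = \frac{1}{2} + \frac{\sqrt{5}}{2}, r₂ = \frac{1}{2} - \frac{\sqrt{5}}{2}.
General: L(n) = A·r₁^n + B·r₂^n. Solving with L(0)=2, L(1)=1 gives A = 1, B = 1.
So L(n) = 2^{- n} \left(\left(1 - \sqrt{5}\right)^{n} + \left(1 + \sqrt{5}\right)^{n}\right).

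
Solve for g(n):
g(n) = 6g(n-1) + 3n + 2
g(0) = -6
First-order linear with linear forcing.
Homogeneous solution: g_h(n) = A·(6)^n.
Try particular g_p(n) = pn + q. Substituting:
  pn + q = 6(p(n-1) + q) + 3n + 2.
Matching the n-coefficient: p = 6p + 3 ⇒ p = - \frac{3}{5}.
Matching constants: q = -6p + 6q + 2 ⇒ q = - \frac{28}{25}.
General: g(n) = A·(6)^n - \frac{3 n}{5} - \frac{28}{25}.
Apply g(0) = -6: A - \frac{28}{25} = -6 ⇒ A = - \frac{122}{25}.
So g(n) = - \frac{122 \cdot 6^{n}}{25} - \frac{3 n}{5} - \frac{28}{25}.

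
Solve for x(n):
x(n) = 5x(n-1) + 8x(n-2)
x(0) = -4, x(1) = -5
Characteristic equation: x² - 5x - 8 = 0.
Discriminant Δ = (5)² + 4·(8) = 57.
Roots r₁,₂ = (5 ± √57)/2, so r₁ = \frac{5}{2} + \frac{\sqrt{57}}{2}, r₂ = \frac{5}{2} - \frac{\sqrt{57}}{2}.
General solution: x(n) = A·r₁^n + B·r₂^n.
From the initial conditions, A + B = -4 and r₁A + r₂B = -5.
Since r₁ - r₂ = √57: A = (-5 - (-4)r₂)/√57 = -2 + \frac{5 \sqrt{57}}{57}, and B = -4 - A = -2 - \frac{5 \sqrt{57}}{57}.
So x(n) = \left(-2 + \frac{5 \sqrt{57}}{57}\right)\left(\frac{5}{2} + \frac{\sqrt{57}}{2}\right)^n + \left(-2 - \frac{5 \sqrt{57}}{57}\right)\left(\frac{5}{2} - \frac{\sqrt{57}}{2}\right)^n.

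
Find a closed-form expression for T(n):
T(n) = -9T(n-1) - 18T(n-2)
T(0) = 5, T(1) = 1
Characteristic equation: x² + 9x + 18 = 0, which factors as (x - (-3))(x - (-6)) = 0.
Roots r₁ = -3, r₂ = -6 (distinct).
General solution: T(n) = A·(-3)^n + B·(-6)^n.
From T(0) = 5: A + B = 5.
From T(1) = 1: -3A - 6B = 1.
Solving: A = \frac{31}{3}, B = - \frac{16}{3}.
So T(n) = \frac{31 \left(-3\right)^{n}}{3} - \frac{16 \left(-6\right)^{n}}{3}.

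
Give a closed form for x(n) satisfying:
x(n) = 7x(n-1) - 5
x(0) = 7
First-order linear non-homogeneous.
Homogeneous solution: x_h(n) = A·(7)^n.
Try constant particular solution x_p = K: K = 7K - 5 ⇒ K = \frac{5}{6}.
General: x(n) = A·(7)^n + \frac{5}{6}.
Apply x(0) = 7: A + \frac{5}{6} = 7 ⇒ A = \frac{37}{6}.
So x(n) = \frac{37 \cdot 7^{n}}{6} + \frac{5}{6}.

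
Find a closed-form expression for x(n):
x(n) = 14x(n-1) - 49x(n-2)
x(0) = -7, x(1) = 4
Characteristic equation: x² - 14x + 49 = 0, which is (x - (7))².
Repeated root r = 7.
General solution: x(n) = (A + Bn)·(7)^n.
From x(0) = -7: A = -7.
From x(1) = 4: (A + B)·(7) = 4 ⇒ B = \frac{53}{7}.
So x(n) = \left(\frac{53 n}{7} - 7\right) \cdot (7)^n.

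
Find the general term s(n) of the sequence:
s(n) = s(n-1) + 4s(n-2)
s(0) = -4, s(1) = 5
Characteristic equation: x² - x - 4 = 0.
Discriminant Δ = (1)² + 4·(4) = 17.
Roots r₁,₂ = (1 ± √17)/2, so r₁ = \frac{1}{2} + \frac{\sqrt{17}}{2}, r₂ = \frac{1}{2} - \frac{\sqrt{17}}{2}.
General solution: s(n) = A·r₁^n + B·r₂^n.
From the initial conditions, A + B = -4 and r₁A + r₂B = 5.
Since r₁ - r₂ = √17: A = (5 - (-4)r₂)/√17 = -2 + \frac{7 \sqrt{17}}{17}, and B = -4 - A = -2 - \frac{7 \sqrt{17}}{17}.
So s(n) = \left(-2 + \frac{7 \sqrt{17}}{17}\right)\left(\frac{1}{2} + \frac{\sqrt{17}}{2}\right)^n + \left(-2 - \frac{7 \sqrt{17}}{17}\right)\left(\frac{1}{2} - \frac{\sqrt{17}}{2}\right)^n.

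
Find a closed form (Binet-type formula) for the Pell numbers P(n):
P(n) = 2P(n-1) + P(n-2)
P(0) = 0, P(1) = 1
This is the Pell sequence.
Characteristic equation: x² - 2x - 1 = 0; roots r₁ = 1 + \sqrt{2}, r₂ = 1 - \sqrt{2}.
General: P(n) = A·r₁^n + B·r₂^n. Solving with P(0)=0, P(1)=1 gives A = \frac{\sqrt{2}}{4}, B = - \frac{\sqrt{2}}{4}.
So P(n) = \frac{\sqrt{2} \left(- \left(1 - \sqrt{2}\right)^{n} + \left(1 + \sqrt{2}\right)^{n}\right)}{4}.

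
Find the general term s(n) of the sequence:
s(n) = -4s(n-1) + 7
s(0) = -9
First-order linear non-homogeneous.
Homogeneous solution: s_h(n) = A·(-4)^n.
Try constant particular solution s_p = K: K = -4K + 7 ⇒ K = \frac{7}{5}.
General: s(n) = A·(-4)^n + \frac{7}{5}.
Apply s(0) = -9: A + \frac{7}{5} = -9 ⇒ A = - \frac{52}{5}.
So s(n) = \frac{7}{5} - \frac{52 \left(-4\right)^{n}}{5}.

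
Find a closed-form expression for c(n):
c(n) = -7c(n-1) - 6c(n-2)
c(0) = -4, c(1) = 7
Characteristic equation: x² + 7x + 6 = 0, which factors as (x - (-6))(x - (-1)) = 0.
Roots r₁ = -6, r₂ = -1 (distinct).
General solution: c(n) = A·(-6)^n + B·(-1)^n.
From c(0) = -4: A + B = -4.
From c(1) = 7: -6A - B = 7.
Solving: A = - \frac{3}{5}, B = - \frac{17}{5}.
So c(n) = - \frac{17 \left(-1\right)^{n}}{5} - \frac{3 \left(-6\right)^{n}}{5}.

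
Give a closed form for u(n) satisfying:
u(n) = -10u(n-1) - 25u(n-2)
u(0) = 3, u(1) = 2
Characteristic equation: x² + 10x + 25 = 0, which is (x - (-5))².
Repeated root r = -5.
General solution: u(n) = (A + Bn)·(-5)^n.
From u(0) = 3: A = 3.
From u(1) = 2: (A + B)·(-5) = 2 ⇒ B = - \frac{17}{5}.
So u(n) = \left(3 - \frac{17 n}{5}\right) \cdot (-5)^n.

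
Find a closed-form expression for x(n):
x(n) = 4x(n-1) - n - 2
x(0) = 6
First-order linear with linear forcing.
Homogeneous solution: x_h(n) = A·(4)^n.
Try particular x_p(n) = pn + q. Substituting:
  pn + q = 4(p(n-1) + q) - n - 2.
Matching the n-coefficient: p = 4p - 1 ⇒ p = \frac{1}{3}.
Matching constants: q = -4p + 4q - 2 ⇒ q = \frac{10}{9}.
General: x(n) = A·(4)^n + \frac{n}{3} + \frac{10}{9}.
Apply x(0) = 6: A + \frac{10}{9} = 6 ⇒ A = \frac{44}{9}.
So x(n) = \frac{44 \cdot 4^{n}}{9} + \frac{n}{3} + \frac{10}{9}.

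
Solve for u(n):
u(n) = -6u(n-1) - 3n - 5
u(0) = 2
First-order linear with linear forcing.
Homogeneous solution: u_h(n) = A·(-6)^n.
Try particular u_p(n) = pn + q. Substituting:
  pn + q = -6(p(n-1) + q) - 3n - 5.
Matching the n-coefficient: p = -6p - 3 ⇒ p = - \frac{3}{7}.
Matching constants: q = 6p - 6q - 5 ⇒ q = - \frac{53}{49}.
General: u(n) = A·(-6)^n - \frac{3 n}{7} - \frac{53}{49}.
Apply u(0) = 2: A - \frac{53}{49} = 2 ⇒ A = \frac{151}{49}.
So u(n) = \frac{151 \left(-6\right)^{n}}{49} - \frac{3 n}{7} - \frac{53}{49}.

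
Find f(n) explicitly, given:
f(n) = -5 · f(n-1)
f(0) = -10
Pure geometric recurrence with ratio -5.
By induction f(n) = f(0) · (-5)^n = - 10 \left(-5\right)^{n}.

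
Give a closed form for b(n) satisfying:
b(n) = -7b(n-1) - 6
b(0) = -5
First-order linear non-homogeneous.
Homogeneous solution: b_h(n) = A·(-7)^n.
Try constant particular solution b_p = K: K = -7K - 6 ⇒ K = - \frac{3}{4}.
General: b(n) = A·(-7)^n - \frac{3}{4}.
Apply b(0) = -5: A - \frac{3}{4} = -5 ⇒ A = - \frac{17}{4}.
So b(n) = - \frac{17 \left(-7\right)^{n}}{4} - \frac{3}{4}.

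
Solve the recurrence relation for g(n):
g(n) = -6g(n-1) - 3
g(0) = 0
First-order linear non-homogeneous.
Homogeneous solution: g_h(n) = A·(-6)^n.
Try constant particular solution g_p = K: K = -6K - 3 ⇒ K = - \frac{3}{7}.
General: g(n) = A·(-6)^n - \frac{3}{7}.
Apply g(0) = 0: A - \frac{3}{7} = 0 ⇒ A = \frac{3}{7}.
So g(n) = \frac{3 \left(-6\right)^{n}}{7} - \frac{3}{7}.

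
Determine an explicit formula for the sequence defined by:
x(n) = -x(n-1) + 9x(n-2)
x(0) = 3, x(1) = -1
Characteristic equation: x² + x - 9 = 0.
Discriminant Δ = (-1)² + 4·(9) = 37.
Roots r₁,₂ = (-1 ± √37)/2, so r₁ = - \frac{1}{2} + \frac{\sqrt{37}}{2}, r₂ = - \frac{\sqrt{37}}{2} - \frac{1}{2}.
General solution: x(n) = A·r₁^n + B·r₂^n.
From the initial conditions, A + B = 3 and r₁A + r₂B = -1.
Since r₁ - r₂ = √37: A = (-1 - (3)r₂)/√37 = \frac{\sqrt{37}}{74} + \frac{3}{2}, and B = 3 - A = \frac{3}{2} - \frac{\sqrt{37}}{74}.
So x(n) = \left(\frac{\sqrt{37}}{74} + \frac{3}{2}\right)\left(- \frac{1}{2} + \frac{\sqrt{37}}{2}\right)^n + \left(\frac{3}{2} - \frac{\sqrt{37}}{74}\right)\left(- \frac{\sqrt{37}}{2} - \frac{1}{2}\right)^n.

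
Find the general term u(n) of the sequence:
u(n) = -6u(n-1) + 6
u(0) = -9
First-order linear non-homogeneous.
Homogeneous solution: u_h(n) = A·(-6)^n.
Try constant particular solution u_p = K: K = -6K + 6 ⇒ K = \frac{6}{7}.
General: u(n) = A·(-6)^n + \frac{6}{7}.
Apply u(0) = -9: A + \frac{6}{7} = -9 ⇒ A = - \frac{69}{7}.
So u(n) = \frac{6}{7} - \frac{69 \left(-6\right)^{n}}{7}.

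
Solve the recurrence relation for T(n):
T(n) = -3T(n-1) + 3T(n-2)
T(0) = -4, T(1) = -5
Characteristic equation: x² + 3x - 3 = 0.
Discriminant Δ = (-3)² + 4·(3) = 21.
Roots r₁,₂ = (-3 ± √21)/2, so r₁ = - \frac{3}{2} + \frac{\sqrt{21}}{2}, r₂ = - \frac{\sqrt{21}}{2} - \frac{3}{2}.
General solution: T(n) = A·r₁^n + B·r₂^n.
From the initial conditions, A + B = -4 and r₁A + r₂B = -5.
Since r₁ - r₂ = √21: A = (-5 - (-4)r₂)/√21 = - \frac{11 \sqrt{21}}{21} - 2, and B = -4 - A = -2 + \frac{11 \sqrt{21}}{21}.
So T(n) = \left(- \frac{11 \sqrt{21}}{21} - 2\right)\left(- \frac{3}{2} + \frac{\sqrt{21}}{2}\right)^n + \left(-2 + \frac{11 \sqrt{21}}{21}\right)\left(- \frac{\sqrt{21}}{2} - \frac{3}{2}\right)^n.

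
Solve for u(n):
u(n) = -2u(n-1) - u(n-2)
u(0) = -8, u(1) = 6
Characteristic equation: x² + 2x + 1 = 0, which is (x - (-1))².
Repeated root r = -1.
General solution: u(n) = (A + Bn)·(-1)^n.
From u(0) = -8: A = -8.
From u(1) = 6: (A + B)·(-1) = 6 ⇒ B = 2.
So u(n) = \left(2 n - 8\right) \cdot (-1)^n.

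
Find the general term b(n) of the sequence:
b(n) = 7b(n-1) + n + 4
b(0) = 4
First-order linear with linear forcing.
Homogeneous solution: b_h(n) = A·(7)^n.
Try particular b_p(n) = pn + q. Substituting:
  pn + q = 7(p(n-1) + q) + n + 4.
Matching the n-coefficient: p = 7p + 1 ⇒ p = - \frac{1}{6}.
Matching constants: q = -7p + 7q + 4 ⇒ q = - \frac{31}{36}.
General: b(n) = A·(7)^n - \frac{n}{6} - \frac{31}{36}.
Apply b(0) = 4: A - \frac{31}{36} = 4 ⇒ A = \frac{175}{36}.
So b(n) = \frac{175 \cdot 7^{n}}{36} - \frac{n}{6} - \frac{31}{36}.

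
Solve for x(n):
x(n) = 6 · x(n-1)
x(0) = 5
Pure geometric recurrence with ratio 6.
By induction x(n) = x(0) · (6)^n = 5 \cdot 6^{n}.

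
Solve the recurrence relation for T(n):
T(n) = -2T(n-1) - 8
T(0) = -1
First-order linear non-homogeneous.
Homogeneous solution: T_h(n) = A·(-2)^n.
Try constant particular solution T_p = K: K = -2K - 8 ⇒ K = - \frac{8}{3}.
General: T(n) = A·(-2)^n - \frac{8}{3}.
Apply T(0) = -1: A - \frac{8}{3} = -1 ⇒ A = \frac{5}{3}.
So T(n) = \frac{5 \left(-2\right)^{n}}{3} - \frac{8}{3}.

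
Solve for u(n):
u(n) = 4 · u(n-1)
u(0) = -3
Pure geometric recurrence with ratio 4.
By induction u(n) = u(0) · (4)^n = - 3 \cdot 4^{n}.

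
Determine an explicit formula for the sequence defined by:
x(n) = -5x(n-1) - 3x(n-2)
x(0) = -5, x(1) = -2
Characteristic equation: x² + 5x + 3 = 0.
Discriminant Δ = (-5)² + 4·(-3) = 13.
Roots r₁,₂ = (-5 ± √13)/2, so r₁ = - \frac{5}{2} + \frac{\sqrt{13}}{2}, r₂ = - \frac{5}{2} - \frac{\sqrt{13}}{2}.
General solution: x(n) = A·r₁^n + B·r₂^n.
From the initial conditions, A + B = -5 and r₁A + r₂B = -2.
Since r₁ - r₂ = √13: A = (-2 - (-5)r₂)/√13 = - \frac{29 \sqrt{13}}{26} - \frac{5}{2}, and B = -5 - A = - \frac{5}{2} + \frac{29 \sqrt{13}}{26}.
So x(n) = \left(- \frac{29 \sqrt{13}}{26} - \frac{5}{2}\right)\left(- \frac{5}{2} + \frac{\sqrt{13}}{2}\right)^n + \left(- \frac{5}{2} + \frac{29 \sqrt{13}}{26}\right)\left(- \frac{5}{2} - \frac{\sqrt{13}}{2}\right)^n.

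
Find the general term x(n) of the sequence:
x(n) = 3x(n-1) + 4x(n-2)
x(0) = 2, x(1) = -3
Characteristic equation: x² - 3x - 4 = 0, which factors as (x - (-1))(x - (4)) = 0.
Roots r₁ = -1, r₂ = 4 (distinct).
General solution: x(n) = A·(-1)^n + B·(4)^n.
From x(0) = 2: A + B = 2.
From x(1) = -3: -A + 4B = -3.
Solving: A = \frac{11}{5}, B = - \frac{1}{5}.
So x(n) = \frac{11 \left(-1\right)^{n}}{5} - \frac{4^{n}}{5}.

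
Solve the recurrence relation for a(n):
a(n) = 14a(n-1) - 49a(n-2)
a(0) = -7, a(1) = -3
Characteristic equation: x² - 14x + 49 = 0, which is (x - (7))².
Repeated root r = 7.
General solution: a(n) = (A + Bn)·(7)^n.
From a(0) = -7: A = -7.
From a(1) = -3: (A + B)·(7) = -3 ⇒ B = \frac{46}{7}.
So a(n) = \left(\frac{46 n}{7} - 7\right) \cdot (7)^n.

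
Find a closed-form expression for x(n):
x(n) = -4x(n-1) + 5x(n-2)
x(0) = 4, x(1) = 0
Characteristic equation: x² + 4x - 5 = 0, which factors as (x - (1))(x - (-5)) = 0.
Roots r₁ = 1, r₂ = -5 (distinct).
General solution: x(n) = A·(1)^n + B·(-5)^n.
From x(0) = 4: A + B = 4.
From x(1) = 0: A - 5B = 0.
Solving: A = \frac{10}{3}, B = \frac{2}{3}.
So x(n) = \frac{2 \left(-5\right)^{n}}{3} + \frac{10}{3}.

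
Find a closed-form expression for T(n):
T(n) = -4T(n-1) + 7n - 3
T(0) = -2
First-order linear with linear forcing.
Homogeneous solution: T_h(n) = A·(-4)^n.
Try particular T_p(n) = pn + q. Substituting:
  pn + q = -4(p(n-1) + q) + 7n - 3.
Matching the n-coefficient: p = -4p + 7 ⇒ p = \frac{7}{5}.
Matching constants: q = 4p - 4q - 3 ⇒ q = \frac{13}{25}.
General: T(n) = A·(-4)^n + \frac{7 n}{5} + \frac{13}{25}.
Apply T(0) = -2: A + \frac{13}{25} = -2 ⇒ A = - \frac{63}{25}.
So T(n) = - \frac{63 \left(-4\right)^{n}}{25} + \frac{7 n}{5} + \frac{13}{25}.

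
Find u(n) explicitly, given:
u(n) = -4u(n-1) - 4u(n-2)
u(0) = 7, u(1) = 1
Characteristic equation: x² + 4x + 4 = 0, which is (x - (-2))².
Repeated root r = -2.
General solution: u(n) = (A + Bn)·(-2)^n.
From u(0) = 7: A = 7.
From u(1) = 1: (A + B)·(-2) = 1 ⇒ B = - \frac{15}{2}.
So u(n) = \left(7 - \frac{15 n}{2}\right) \cdot (-2)^n.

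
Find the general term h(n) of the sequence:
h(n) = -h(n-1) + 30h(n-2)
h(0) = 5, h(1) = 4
Characteristic equation: x² + x - 30 = 0, which factors as (x - (-6))(x - (5)) = 0.
Roots r₁ = -6, r₂ = 5 (distinct).
General solution: h(n) = A·(-6)^n + B·(5)^n.
From h(0) = 5: A + B = 5.
From h(1) = 4: -6A + 5B = 4.
Solving: A = \frac{21}{11}, B = \frac{34}{11}.
So h(n) = \frac{21 \left(-6\right)^{n}}{11} + \frac{34 \cdot 5^{n}}{11}.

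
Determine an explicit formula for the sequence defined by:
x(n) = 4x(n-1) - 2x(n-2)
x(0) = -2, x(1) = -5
Characteristic equation: x² - 4x + 2 = 0.
Discriminant Δ = (4)² + 4·(-2) = 8.
Roots r₁,₂ = (4 ± √8)/2, so r₁ = \sqrt{2} + 2, r₂ = 2 - \sqrt{2}.
General solution: x(n) = A·r₁^n + B·r₂^n.
From the initial conditions, A + B = -2 and r₁A + r₂B = -5.
Since r₁ - r₂ = √8: A = (-5 - (-2)r₂)/√8 = -1 - \frac{\sqrt{2}}{4}, and B = -2 - A = -1 + \frac{\sqrt{2}}{4}.
So x(n) = \left(-1 - \frac{\sqrt{2}}{4}\right)\left(\sqrt{2} + 2\right)^n + \left(-1 + \frac{\sqrt{2}}{4}\right)\left(2 - \sqrt{2}\right)^n.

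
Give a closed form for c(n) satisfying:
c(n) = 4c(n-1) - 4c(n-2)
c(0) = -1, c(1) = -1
Characteristic equation: x² - 4x + 4 = 0, which is (x - (2))².
Repeated root r = 2.
General solution: c(n) = (A + Bn)·(2)^n.
From c(0) = -1: A = -1.
From c(1) = -1: (A + B)·(2) = -1 ⇒ B = \frac{1}{2}.
So c(n) = \left(\frac{n}{2} - 1\right) \cdot (2)^n.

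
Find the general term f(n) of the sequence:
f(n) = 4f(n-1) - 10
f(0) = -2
First-order linear non-homogeneous.
Homogeneous solution: f_h(n) = A·(4)^n.
Try constant particular solution f_p = K: K = 4K - 10 ⇒ K = \frac{10}{3}.
General: f(n) = A·(4)^n + \frac{10}{3}.
Apply f(0) = -2: A + \frac{10}{3} = -2 ⇒ A = - \frac{16}{3}.
So f(n) = \frac{10}{3} - \frac{16 \cdot 4^{n}}{3}.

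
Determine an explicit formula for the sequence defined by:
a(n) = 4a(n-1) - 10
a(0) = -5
First-order linear non-homogeneous.
Homogeneous solution: a_h(n) = A·(4)^n.
Try constant particular solution a_p = K: K = 4K - 10 ⇒ K = \frac{10}{3}.
General: a(n) = A·(4)^n + \frac{10}{3}.
Apply a(0) = -5: A + \frac{10}{3} = -5 ⇒ A = - \frac{25}{3}.
So a(n) = \frac{10}{3} - \frac{25 \cdot 4^{n}}{3}.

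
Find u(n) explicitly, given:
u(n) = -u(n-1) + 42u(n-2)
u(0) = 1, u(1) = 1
Characteristic equation: x² + x - 42 = 0, which factors as (x - (6))(x - (-7)) = 0.
Roots r₁ = 6, r₂ = -7 (distinct).
General solution: u(n) = A·(6)^n + B·(-7)^n.
From u(0) = 1: A + B = 1.
From u(1) = 1: 6A - 7B = 1.
Solving: A = \frac{8}{13}, B = \frac{5}{13}.
So u(n) = \frac{5 \left(-7\right)^{n}}{13} + \frac{8 \cdot 6^{n}}{13}.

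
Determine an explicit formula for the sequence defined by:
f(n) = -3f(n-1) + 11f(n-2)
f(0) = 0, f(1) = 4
Characteristic equation: x² + 3x - 11 = 0.
Discriminant Δ = (-3)² + 4·(11) = 53.
Roots r₁,₂ = (-3 ± √53)/2, so r₁ = - \frac{3}{2} + \frac{\sqrt{53}}{2}, r₂ = - \frac{\sqrt{53}}{2} - \frac{3}{2}.
General solution: f(n) = A·r₁^n + B·r₂^n.
From the initial conditions, A + B = 0 and r₁A + r₂B = 4.
Since r₁ - r₂ = √53: A = (4 - (0)r₂)/√53 = \frac{4 \sqrt{53}}{53}, and B = 0 - A = - \frac{4 \sqrt{53}}{53}.
So f(n) = \left(\frac{4 \sqrt{53}}{53}\right)\left(- \frac{3}{2} + \frac{\sqrt{53}}{2}\right)^n + \left(- \frac{4 \sqrt{53}}{53}\right)\left(- \frac{\sqrt{53}}{2} - \frac{3}{2}\right)^n.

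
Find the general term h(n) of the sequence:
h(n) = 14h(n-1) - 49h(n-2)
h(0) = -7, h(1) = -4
Characteristic equation: x² - 14x + 49 = 0, which is (x - (7))².
Repeated root r = 7.
General solution: h(n) = (A + Bn)·(7)^n.
From h(0) = -7: A = -7.
From h(1) = -4: (A + B)·(7) = -4 ⇒ B = \frac{45}{7}.
So h(n) = \left(\frac{45 n}{7} - 7\right) \cdot (7)^n.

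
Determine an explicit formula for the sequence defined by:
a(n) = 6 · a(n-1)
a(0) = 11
Pure geometric recurrence with ratio 6.
By induction a(n) = a(0) · (6)^n = 11 \cdot 6^{n}.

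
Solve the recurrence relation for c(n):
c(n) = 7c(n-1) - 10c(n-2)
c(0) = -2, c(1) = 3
Characteristic equation: x² - 7x + 10 = 0, which factors as (x - (2))(x - (5)) = 0.
Roots r₁ = 2, r₂ = 5 (distinct).
General solution: c(n) = A·(2)^n + B·(5)^n.
From c(0) = -2: A + B = -2.
From c(1) = 3: 2A + 5B = 3.
Solving: A = - \frac{13}{3}, B = \frac{7}{3}.
So c(n) = - \frac{13 \cdot 2^{n}}{3} + \frac{7 \cdot 5^{n}}{3}.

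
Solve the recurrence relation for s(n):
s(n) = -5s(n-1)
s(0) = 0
This is a homogeneous first-order recurrence with ratio -5.
By induction s(n) = s(0) · (-5)^n = 0.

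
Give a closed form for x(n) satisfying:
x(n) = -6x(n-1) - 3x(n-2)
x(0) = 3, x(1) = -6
Characteristic equation: x² + 6x + 3 = 0.
Discriminant Δ = (-6)² + 4·(-3) = 24.
Roots r₁,₂ = (-6 ± √24)/2, so r₁ = -3 + \sqrt{6}, r₂ = -3 - \sqrt{6}.
General solution: x(n) = A·r₁^n + B·r₂^n.
From the initial conditions, A + B = 3 and r₁A + r₂B = -6.
Since r₁ - r₂ = √24: A = (-6 - (3)r₂)/√24 = \frac{\sqrt{6}}{4} + \frac{3}{2}, and B = 3 - A = \frac{3}{2} - \frac{\sqrt{6}}{4}.
So x(n) = \left(\frac{\sqrt{6}}{4} + \frac{3}{2}\right)\left(-3 + \sqrt{6}\right)^n + \left(\frac{3}{2} - \frac{\sqrt{6}}{4}\right)\left(-3 - \sqrt{6}\right)^n.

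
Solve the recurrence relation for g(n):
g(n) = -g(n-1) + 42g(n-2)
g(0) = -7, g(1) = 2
Characteristic equation: x² + x - 42 = 0, which factors as (x - (-7))(x - (6)) = 0.
Roots r₁ = -7, r₂ = 6 (distinct).
General solution: g(n) = A·(-7)^n + B·(6)^n.
From g(0) = -7: A + B = -7.
From g(1) = 2: -7A + 6B = 2.
Solving: A = - \frac{44}{13}, B = - \frac{47}{13}.
So g(n) = - \frac{44 \left(-7\right)^{n}}{13} - \frac{47 \cdot 6^{n}}{13}.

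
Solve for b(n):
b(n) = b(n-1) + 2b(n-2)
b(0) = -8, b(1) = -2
Characteristic equation: x² - x - 2 = 0, which factors as (x - (2))(x - (-1)) = 0.
Roots r₁ = 2, r₂ = -1 (distinct).
General solution: b(n) = A·(2)^n + B·(-1)^n.
From b(0) = -8: A + B = -8.
From b(1) = -2: 2A - B = -2.
Solving: A = - \frac{10}{3}, B = - \frac{14}{3}.
So b(n) = - \frac{14 \left(-1\right)^{n}}{3} - \frac{10 \cdot 2^{n}}{3}.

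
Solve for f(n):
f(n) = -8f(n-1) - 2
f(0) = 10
First-order linear non-homogeneous.
Homogeneous solution: f_h(n) = A·(-8)^n.
Try constant particular solution f_p = K: K = -8K - 2 ⇒ K = - \frac{2}{9}.
General: f(n) = A·(-8)^n - \frac{2}{9}.
Apply f(0) = 10: A - \frac{2}{9} = 10 ⇒ A = \frac{92}{9}.
So f(n) = \frac{92 \left(-8\right)^{n}}{9} - \frac{2}{9}.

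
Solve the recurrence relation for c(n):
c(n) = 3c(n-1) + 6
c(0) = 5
First-order linear non-homogeneous.
Homogeneous solution: c_h(n) = A·(3)^n.
Try constant particular solution c_p = K: K = 3K + 6 ⇒ K = -3.
General: c(n) = A·(3)^n - 3.
Apply c(0) = 5: A - 3 = 5 ⇒ A = 8.
So c(n) = 8 \cdot 3^{n} - 3.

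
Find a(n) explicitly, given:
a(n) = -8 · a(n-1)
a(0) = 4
Pure geometric recurrence with ratio -8.
By induction a(n) = a(0) · (-8)^n = 4 \left(-8\right)^{n}.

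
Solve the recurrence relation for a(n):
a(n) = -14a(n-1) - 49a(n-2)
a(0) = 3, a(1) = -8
Characteristic equation: x² + 14x + 49 = 0, which is (x - (-7))².
Repeated root r = -7.
General solution: a(n) = (A + Bn)·(-7)^n.
From a(0) = 3: A = 3.
From a(1) = -8: (A + B)·(-7) = -8 ⇒ B = - \frac{13}{7}.
So a(n) = \left(3 - \frac{13 n}{7}\right) \cdot (-7)^n.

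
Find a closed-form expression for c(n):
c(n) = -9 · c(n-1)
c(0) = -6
Pure geometric recurrence with ratio -9.
By induction c(n) = c(0) · (-9)^n = - 6 \left(-9\right)^{n}.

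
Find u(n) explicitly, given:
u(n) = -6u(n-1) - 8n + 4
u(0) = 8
First-order linear with linear forcing.
Homogeneous solution: u_h(n) = A·(-6)^n.
Try particular u_p(n) = pn + q. Substituting:
  pn + q = -6(p(n-1) + q) - 8n + 4.
Matching the n-coefficient: p = -6p - 8 ⇒ p = - \frac{8}{7}.
Matching constants: q = 6p - 6q + 4 ⇒ q = - \frac{20}{49}.
General: u(n) = A·(-6)^n - \frac{8 n}{7} - \frac{20}{49}.
Apply u(0) = 8: A - \frac{20}{49} = 8 ⇒ A = \frac{412}{49}.
So u(n) = \frac{412 \left(-6\right)^{n}}{49} - \frac{8 n}{7} - \frac{20}{49}.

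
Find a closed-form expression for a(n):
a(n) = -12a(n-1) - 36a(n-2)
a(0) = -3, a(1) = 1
Characteristic equation: x² + 12x + 36 = 0, which is (x - (-6))².
Repeated root r = -6.
General solution: a(n) = (A + Bn)·(-6)^n.
From a(0) = -3: A = -3.
From a(1) = 1: (A + B)·(-6) = 1 ⇒ B = \frac{17}{6}.
So a(n) = \left(\frac{17 n}{6} - 3\right) \cdot (-6)^n.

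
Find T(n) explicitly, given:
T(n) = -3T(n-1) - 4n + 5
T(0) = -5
First-order linear with linear forcing.
Homogeneous solution: T_h(n) = A·(-3)^n.
Try particular T_p(n) = pn + q. Substituting:
  pn + q = -3(p(n-1) + q) - 4n + 5.
Matching the n-coefficient: p = -3p - 4 ⇒ p = -1.
Matching constants: q = 3p - 3q + 5 ⇒ q = \frac{1}{2}.
General: T(n) = A·(-3)^n - n + \frac{1}{2}.
Apply T(0) = -5: A + \frac{1}{2} = -5 ⇒ A = - \frac{11}{2}.
So T(n) = - \frac{11 \left(-3\right)^{n}}{2} - n + \frac{1}{2}.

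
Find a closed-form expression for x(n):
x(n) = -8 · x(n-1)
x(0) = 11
Pure geometric recurrence with ratio -8.
By induction x(n) = x(0) · (-8)^n = 11 \left(-8\right)^{n}.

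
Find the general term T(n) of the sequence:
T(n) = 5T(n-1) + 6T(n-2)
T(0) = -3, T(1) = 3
Characteristic equation: x² - 5x - 6 = 0, which factors as (x - (-1))(x - (6)) = 0.
Roots r₁ = -1, r₂ = 6 (distinct).
General solution: T(n) = A·(-1)^n + B·(6)^n.
From T(0) = -3: A + B = -3.
From T(1) = 3: -A + 6B = 3.
Solving: A = -3, B = 0.
So T(n) = - 3 \left(-1\right)^{n}.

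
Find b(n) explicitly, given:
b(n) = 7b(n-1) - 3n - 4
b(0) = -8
First-order linear with linear forcing.
Homogeneous solution: b_h(n) = A·(7)^n.
Try particular b_p(n) = pn + q. Substituting:
  pn + q = 7(p(n-1) + q) - 3n - 4.
Matching the n-coefficient: p = 7p - 3 ⇒ p = \frac{1}{2}.
Matching constants: q = -7p + 7q - 4 ⇒ q = \frac{5}{4}.
General: b(n) = A·(7)^n + \frac{n}{2} + \frac{5}{4}.
Apply b(0) = -8: A + \frac{5}{4} = -8 ⇒ A = - \frac{37}{4}.
So b(n) = - \frac{37 \cdot 7^{n}}{4} + \frac{n}{2} + \frac{5}{4}.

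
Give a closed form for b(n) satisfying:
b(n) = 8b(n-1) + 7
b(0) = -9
First-order linear non-homogeneous.
Homogeneous solution: b_h(n) = A·(8)^n.
Try constant particular solution b_p = K: K = 8K + 7 ⇒ K = -1.
General: b(n) = A·(8)^n - 1.
Apply b(0) = -9: A - 1 = -9 ⇒ A = -8.
So b(n) = - 8 \cdot 8^{n} - 1.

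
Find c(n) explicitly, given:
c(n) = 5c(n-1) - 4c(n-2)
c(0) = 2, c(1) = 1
Characteristic equation: x² - 5x + 4 = 0, which factors as (x - (1))(x - (4)) = 0.
Roots r₁ = 1, r₂ = 4 (distinct).
General solution: c(n) = A·(1)^n + B·(4)^n.
From c(0) = 2: A + B = 2.
From c(1) = 1: A + 4B = 1.
Solving: A = \frac{7}{3}, B = - \frac{1}{3}.
So c(n) = \frac{7}{3} - \frac{4^{n}}{3}.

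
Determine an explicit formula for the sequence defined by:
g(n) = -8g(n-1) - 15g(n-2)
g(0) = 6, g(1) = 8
Characteristic equation: x² + 8x + 15 = 0, which factors as (x - (-3))(x - (-5)) = 0.
Roots r₁ = -3, r₂ = -5 (distinct).
General solution: g(n) = A·(-3)^n + B·(-5)^n.
From g(0) = 6: A + B = 6.
From g(1) = 8: -3A - 5B = 8.
Solving: A = 19, B = -13.
So g(n) = 19 \left(-3\right)^{n} - 13 \left(-5\right)^{n}.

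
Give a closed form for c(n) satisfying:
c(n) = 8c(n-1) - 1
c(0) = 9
First-order linear non-homogeneous.
Homogeneous solution: c_h(n) = A·(8)^n.
Try constant particular solution c_p = K: K = 8K - 1 ⇒ K = \frac{1}{7}.
General: c(n) = A·(8)^n + \frac{1}{7}.
Apply c(0) = 9: A + \frac{1}{7} = 9 ⇒ A = \frac{62}{7}.
So c(n) = \frac{62 \cdot 8^{n}}{7} + \frac{1}{7}.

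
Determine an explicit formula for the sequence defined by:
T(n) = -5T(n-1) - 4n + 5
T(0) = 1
First-order linear with linear forcing.
Homogeneous solution: T_h(n) = A·(-5)^n.
Try particular T_p(n) = pn + q. Substituting:
  pn + q = -5(p(n-1) + q) - 4n + 5.
Matching the n-coefficient: p = -5p - 4 ⇒ p = - \frac{2}{3}.
Matching constants: q = 5p - 5q + 5 ⇒ q = \frac{5}{18}.
General: T(n) = A·(-5)^n - \frac{2 n}{3} + \frac{5}{18}.
Apply T(0) = 1: A + \frac{5}{18} = 1 ⇒ A = \frac{13}{18}.
So T(n) = \frac{13 \left(-5\right)^{n}}{18} - \frac{2 n}{3} + \frac{5}{18}.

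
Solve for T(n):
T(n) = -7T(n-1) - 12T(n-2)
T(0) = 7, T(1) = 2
Characteristic equation: x² + 7x + 12 = 0, which factors as (x - (-4))(x - (-3)) = 0.
Roots r₁ = -4, r₂ = -3 (distinct).
General solution: T(n) = A·(-4)^n + B·(-3)^n.
From T(0) = 7: A + B = 7.
From T(1) = 2: -4A - 3B = 2.
Solving: A = -23, B = 30.
So T(n) = 30 \left(-3\right)^{n} - 23 \left(-4\right)^{n}.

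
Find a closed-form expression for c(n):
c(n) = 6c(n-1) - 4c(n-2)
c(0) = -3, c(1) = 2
Characteristic equation: x² - 6x + 4 = 0.
Discriminant Δ = (6)² + 4·(-4) = 20.
Roots r₁,₂ = (6 ± √20)/2, so r₁ = \sqrt{5} + 3, r₂ = 3 - \sqrt{5}.
General solution: c(n) = A·r₁^n + B·r₂^n.
From the initial conditions, A + B = -3 and r₁A + r₂B = 2.
Since r₁ - r₂ = √20: A = (2 - (-3)r₂)/√20 = - \frac{3}{2} + \frac{11 \sqrt{5}}{10}, and B = -3 - A = - \frac{11 \sqrt{5}}{10} - \frac{3}{2}.
So c(n) = \left(- \frac{3}{2} + \frac{11 \sqrt{5}}{10}\right)\left(\sqrt{5} + 3\right)^n + \left(- \frac{11 \sqrt{5}}{10} - \frac{3}{2}\right)\left(3 - \sqrt{5}\right)^n.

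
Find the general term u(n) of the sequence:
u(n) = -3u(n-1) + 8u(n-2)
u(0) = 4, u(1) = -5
Characteristic equation: x² + 3x - 8 = 0.
Discriminant Δ = (-3)² + 4·(8) = 41.
Roots r₁,₂ = (-3 ± √41)/2, so r₁ = - \frac{3}{2} + \frac{\sqrt{41}}{2}, r₂ = - \frac{\sqrt{41}}{2} - \frac{3}{2}.
General solution: u(n) = A·r₁^n + B·r₂^n.
From the initial conditions, A + B = 4 and r₁A + r₂B = -5.
Since r₁ - r₂ = √41: A = (-5 - (4)r₂)/√41 = \frac{\sqrt{41}}{41} + 2, and B = 4 - A = 2 - \frac{\sqrt{41}}{41}.
So u(n) = \left(\frac{\sqrt{41}}{41} + 2\right)\left(- \frac{3}{2} + \frac{\sqrt{41}}{2}\right)^n + \left(2 - \frac{\sqrt{41}}{41}\right)\left(- \frac{\sqrt{41}}{2} - \frac{3}{2}\right)^n.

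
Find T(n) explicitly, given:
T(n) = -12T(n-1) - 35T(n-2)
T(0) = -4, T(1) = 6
Characteristic equation: x² + 12x + 35 = 0, which factors as (x - (-7))(x - (-5)) = 0.
Roots r₁ = -7, r₂ = -5 (distinct).
General solution: T(n) = A·(-7)^n + B·(-5)^n.
From T(0) = -4: A + B = -4.
From T(1) = 6: -7A - 5B = 6.
Solving: A = 7, B = -11.
So T(n) = - 11 \left(-5\right)^{n} + 7 \left(-7\right)^{n}.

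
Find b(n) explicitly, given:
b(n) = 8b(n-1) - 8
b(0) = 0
First-order linear non-homogeneous.
Homogeneous solution: b_h(n) = A·(8)^n.
Try constant particular solution b_p = K: K = 8K - 8 ⇒ K = \frac{8}{7}.
General: b(n) = A·(8)^n + \frac{8}{7}.
Apply b(0) = 0: A + \frac{8}{7} = 0 ⇒ A = - \frac{8}{7}.
So b(n) = \frac{8}{7} - \frac{8 \cdot 8^{n}}{7}.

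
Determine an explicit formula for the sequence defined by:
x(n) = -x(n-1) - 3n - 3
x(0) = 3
First-order linear with linear forcing.
Homogeneous solution: x_h(n) = A·(-1)^n.
Try particular x_p(n) = pn + q. Substituting:
  pn + q = -(p(n-1) + q) - 3n - 3.
Matching the n-coefficient: p = -p - 3 ⇒ p = - \frac{3}{2}.
Matching constants: q = p - q - 3 ⇒ q = - \frac{9}{4}.
General: x(n) = A·(-1)^n - \frac{3 n}{2} - \frac{9}{4}.
Apply x(0) = 3: A - \frac{9}{4} = 3 ⇒ A = \frac{21}{4}.
So x(n) = \frac{21 \left(-1\right)^{n}}{4} - \frac{3 n}{2} - \frac{9}{4}.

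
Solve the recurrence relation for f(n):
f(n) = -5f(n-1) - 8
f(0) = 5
First-order linear non-homogeneous.
Homogeneous solution: f_h(n) = A·(-5)^n.
Try constant particular solution f_p = K: K = -5K - 8 ⇒ K = - \frac{4}{3}.
General: f(n) = A·(-5)^n - \frac{4}{3}.
Apply f(0) = 5: A - \frac{4}{3} = 5 ⇒ A = \frac{19}{3}.
So f(n) = \frac{19 \left(-5\right)^{n}}{3} - \frac{4}{3}.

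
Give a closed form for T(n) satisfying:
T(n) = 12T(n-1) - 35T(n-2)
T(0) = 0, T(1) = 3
Characteristic equation: x² - 12x + 35 = 0, which factors as (x - (5))(x - (7)) = 0.
Roots r₁ = 5, r₂ = 7 (distinct).
General solution: T(n) = A·(5)^n + B·(7)^n.
From T(0) = 0: A + B = 0.
From T(1) = 3: 5A + 7B = 3.
Solving: A = - \frac{3}{2}, B = \frac{3}{2}.
So T(n) = - \frac{3 \cdot 5^{n}}{2} + \frac{3 \cdot 7^{n}}{2}.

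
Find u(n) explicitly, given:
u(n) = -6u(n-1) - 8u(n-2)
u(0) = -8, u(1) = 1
Characteristic equation: x² + 6x + 8 = 0, which factors as (x - (-2))(x - (-4)) = 0.
Roots r₁ = -2, r₂ = -4 (distinct).
General solution: u(n) = A·(-2)^n + B·(-4)^n.
From u(0) = -8: A + B = -8.
From u(1) = 1: -2A - 4B = 1.
Solving: A = - \frac{31}{2}, B = \frac{15}{2}.
So u(n) = - \frac{31 \left(-2\right)^{n}}{2} + \frac{15 \left(-4\right)^{n}}{2}.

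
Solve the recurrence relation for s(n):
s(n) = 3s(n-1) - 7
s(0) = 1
First-order linear non-homogeneous.
Homogeneous solution: s_h(n) = A·(3)^n.
Try constant particular solution s_p = K: K = 3K - 7 ⇒ K = \frac{7}{2}.
General: s(n) = A·(3)^n + \frac{7}{2}.
Apply s(0) = 1: A + \frac{7}{2} = 1 ⇒ A = - \frac{5}{2}.
So s(n) = \frac{7}{2} - \frac{5 \cdot 3^{n}}{2}.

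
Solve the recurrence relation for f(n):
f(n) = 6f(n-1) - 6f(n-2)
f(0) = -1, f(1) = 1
Characteristic equation: x² - 6x + 6 = 0.
Discriminant Δ = (6)² + 4·(-6) = 12.
Roots r₁,₂ = (6 ± √12)/2, so r₁ = \sqrt{3} + 3, r₂ = 3 - \sqrt{3}.
General solution: f(n) = A·r₁^n + B·r₂^n.
From the initial conditions, A + B = -1 and r₁A + r₂B = 1.
Since r₁ - r₂ = √12: A = (1 - (-1)r₂)/√12 = - \frac{1}{2} + \frac{2 \sqrt{3}}{3}, and B = -1 - A = - \frac{2 \sqrt{3}}{3} - \frac{1}{2}.
So f(n) = \left(- \frac{1}{2} + \frac{2 \sqrt{3}}{3}\right)\left(\sqrt{3} + 3\right)^n + \left(- \frac{2 \sqrt{3}}{3} - \frac{1}{2}\right)\left(3 - \sqrt{3}\right)^n.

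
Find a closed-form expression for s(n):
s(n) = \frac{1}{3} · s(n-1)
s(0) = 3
Pure geometric recurrence with ratio \frac{1}{3}.
By induction s(n) = s(0) · (\frac{1}{3})^n = 3 \cdot 3^{- n}.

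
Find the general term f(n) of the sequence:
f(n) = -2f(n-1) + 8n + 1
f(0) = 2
First-order linear with linear forcing.
Homogeneous solution: f_h(n) = A·(-2)^n.
Try particular f_p(n) = pn + q. Substituting:
  pn + q = -2(p(n-1) + q) + 8n + 1.
Matching the n-coefficient: p = -2p + 8 ⇒ p = \frac{8}{3}.
Matching constants: q = 2p - 2q + 1 ⇒ q = \frac{19}{9}.
General: f(n) = A·(-2)^n + \frac{8 n}{3} + \frac{19}{9}.
Apply f(0) = 2: A + \frac{19}{9} = 2 ⇒ A = - \frac{1}{9}.
So f(n) = - \frac{\left(-2\right)^{n}}{9} + \frac{8 n}{3} + \frac{19}{9}.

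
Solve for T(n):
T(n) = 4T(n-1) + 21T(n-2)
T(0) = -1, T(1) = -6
Characteristic equation: x² - 4x - 21 = 0, which factors as (x - (-3))(x - (7)) = 0.
Roots r₁ = -3, r₂ = 7 (distinct).
General solution: T(n) = A·(-3)^n + B·(7)^n.
From T(0) = -1: A + B = -1.
From T(1) = -6: -3A + 7B = -6.
Solving: A = - \frac{1}{10}, B = - \frac{9}{10}.
So T(n) = - \frac{\left(-3\right)^{n}}{10} - \frac{9 \cdot 7^{n}}{10}.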